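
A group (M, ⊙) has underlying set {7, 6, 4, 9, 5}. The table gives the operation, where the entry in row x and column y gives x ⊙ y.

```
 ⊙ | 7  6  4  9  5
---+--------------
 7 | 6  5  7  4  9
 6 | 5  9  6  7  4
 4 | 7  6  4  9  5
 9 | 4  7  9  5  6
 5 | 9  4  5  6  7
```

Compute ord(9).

5

The identity element is 4 (its row matches the header).
9^1 = 9
9^2 = 9 ⊙ 9 = 5
9^3 = 5 ⊙ 9 = 6
9^4 = 6 ⊙ 9 = 7
9^5 = 7 ⊙ 9 = 4
The first power of 9 equal to the identity is 9^5, so ord(9) = 5.
(Structurally, M here is isomorphic to the cyclic group Z_5.)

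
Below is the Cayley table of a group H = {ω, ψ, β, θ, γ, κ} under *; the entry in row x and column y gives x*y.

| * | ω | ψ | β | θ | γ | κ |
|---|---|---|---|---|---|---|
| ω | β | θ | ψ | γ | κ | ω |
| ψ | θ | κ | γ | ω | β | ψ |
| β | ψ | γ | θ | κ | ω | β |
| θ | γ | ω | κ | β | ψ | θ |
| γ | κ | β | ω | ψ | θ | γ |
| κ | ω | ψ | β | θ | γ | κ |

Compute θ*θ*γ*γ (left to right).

κ

θ*θ = β
β*γ = ω
ω*γ = κ
(Structurally, H here is isomorphic to the cyclic group Z_6.)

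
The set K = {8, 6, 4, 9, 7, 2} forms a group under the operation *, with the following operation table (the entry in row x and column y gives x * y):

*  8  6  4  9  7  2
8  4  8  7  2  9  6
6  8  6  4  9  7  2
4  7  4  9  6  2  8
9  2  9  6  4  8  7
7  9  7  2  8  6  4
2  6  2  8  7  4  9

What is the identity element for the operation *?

6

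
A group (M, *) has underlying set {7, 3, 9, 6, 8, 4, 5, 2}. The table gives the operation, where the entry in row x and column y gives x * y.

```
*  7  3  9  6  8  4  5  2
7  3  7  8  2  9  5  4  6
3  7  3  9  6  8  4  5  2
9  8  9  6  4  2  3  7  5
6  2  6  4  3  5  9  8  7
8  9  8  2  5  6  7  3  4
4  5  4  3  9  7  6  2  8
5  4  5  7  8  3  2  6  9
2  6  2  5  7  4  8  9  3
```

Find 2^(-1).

First locate the identity: row 3 matches the header, so 3 is the identity.
Scan row 2 for 3: 2 * 2 = 3. Hence 2^(-1) = 2.

2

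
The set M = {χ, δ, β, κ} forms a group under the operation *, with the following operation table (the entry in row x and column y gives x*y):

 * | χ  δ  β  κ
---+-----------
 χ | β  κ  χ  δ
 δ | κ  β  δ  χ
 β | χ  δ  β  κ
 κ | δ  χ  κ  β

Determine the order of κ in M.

The identity element is β (its row matches the header).
κ^1 = κ
κ^2 = κ*κ = β
The first power of κ equal to the identity is κ^2, so ord(κ) = 2.

2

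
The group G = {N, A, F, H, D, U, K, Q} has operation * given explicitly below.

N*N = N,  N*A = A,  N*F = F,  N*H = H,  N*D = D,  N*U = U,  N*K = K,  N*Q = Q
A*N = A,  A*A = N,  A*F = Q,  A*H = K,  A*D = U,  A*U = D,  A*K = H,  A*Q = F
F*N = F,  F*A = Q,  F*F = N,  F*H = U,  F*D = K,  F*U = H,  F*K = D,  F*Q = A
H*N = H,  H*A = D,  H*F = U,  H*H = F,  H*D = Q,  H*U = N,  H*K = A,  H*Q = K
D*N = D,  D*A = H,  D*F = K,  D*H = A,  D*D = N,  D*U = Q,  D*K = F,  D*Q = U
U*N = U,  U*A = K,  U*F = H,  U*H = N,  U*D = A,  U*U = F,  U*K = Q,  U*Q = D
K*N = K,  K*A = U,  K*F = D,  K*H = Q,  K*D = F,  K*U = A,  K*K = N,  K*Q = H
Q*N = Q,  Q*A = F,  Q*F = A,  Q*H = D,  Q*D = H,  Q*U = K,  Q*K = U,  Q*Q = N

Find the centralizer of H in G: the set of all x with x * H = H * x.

{F, H, N, U}

Compare row H with column H entry by entry.
U * H = N = H * U, so U commutes with H.
A * H = K but H * A = D, so A does not.
Collecting the elements that commute with H: C(H) = {F, H, N, U}.
(Structurally, G here is isomorphic to the dihedral group D_4.)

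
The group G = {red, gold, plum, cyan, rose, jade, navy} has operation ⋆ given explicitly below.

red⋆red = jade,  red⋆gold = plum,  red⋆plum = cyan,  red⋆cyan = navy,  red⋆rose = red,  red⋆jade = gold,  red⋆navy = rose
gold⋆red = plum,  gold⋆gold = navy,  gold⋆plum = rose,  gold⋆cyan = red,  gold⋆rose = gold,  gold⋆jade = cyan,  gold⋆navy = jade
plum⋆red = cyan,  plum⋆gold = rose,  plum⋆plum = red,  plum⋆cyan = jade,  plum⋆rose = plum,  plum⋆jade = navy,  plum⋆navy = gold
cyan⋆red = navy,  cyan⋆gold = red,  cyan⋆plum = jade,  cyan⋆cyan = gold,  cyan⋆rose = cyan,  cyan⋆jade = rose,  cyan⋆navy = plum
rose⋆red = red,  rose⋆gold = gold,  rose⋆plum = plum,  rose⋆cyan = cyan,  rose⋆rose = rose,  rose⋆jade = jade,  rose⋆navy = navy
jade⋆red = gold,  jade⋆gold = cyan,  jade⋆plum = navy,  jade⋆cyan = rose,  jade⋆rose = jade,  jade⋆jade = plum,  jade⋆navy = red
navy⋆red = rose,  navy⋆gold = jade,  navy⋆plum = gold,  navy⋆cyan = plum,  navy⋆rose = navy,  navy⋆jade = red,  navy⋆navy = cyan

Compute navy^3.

navy^1 = navy
navy^2 = navy ⋆ navy = cyan
navy^3 = cyan ⋆ navy = plum

plum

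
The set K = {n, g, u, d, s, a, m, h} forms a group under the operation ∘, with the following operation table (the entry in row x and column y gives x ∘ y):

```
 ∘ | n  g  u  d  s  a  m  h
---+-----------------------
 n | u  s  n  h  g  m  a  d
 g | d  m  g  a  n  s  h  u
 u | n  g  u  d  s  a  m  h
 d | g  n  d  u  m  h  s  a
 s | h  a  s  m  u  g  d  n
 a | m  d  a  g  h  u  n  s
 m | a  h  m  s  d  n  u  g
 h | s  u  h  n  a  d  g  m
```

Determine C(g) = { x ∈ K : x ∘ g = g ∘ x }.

{g, h, m, u}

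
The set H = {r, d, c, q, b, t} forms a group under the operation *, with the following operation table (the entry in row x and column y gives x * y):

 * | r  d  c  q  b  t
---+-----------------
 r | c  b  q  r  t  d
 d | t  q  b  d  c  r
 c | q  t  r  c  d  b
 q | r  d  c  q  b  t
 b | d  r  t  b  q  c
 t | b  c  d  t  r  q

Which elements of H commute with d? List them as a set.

{d, q}

Compare row d with column d entry by entry.
r * d = b but d * r = t, so r does not.
Collecting the elements that commute with d: C(d) = {d, q}.
(Structurally, H here is isomorphic to the symmetric group S_3.)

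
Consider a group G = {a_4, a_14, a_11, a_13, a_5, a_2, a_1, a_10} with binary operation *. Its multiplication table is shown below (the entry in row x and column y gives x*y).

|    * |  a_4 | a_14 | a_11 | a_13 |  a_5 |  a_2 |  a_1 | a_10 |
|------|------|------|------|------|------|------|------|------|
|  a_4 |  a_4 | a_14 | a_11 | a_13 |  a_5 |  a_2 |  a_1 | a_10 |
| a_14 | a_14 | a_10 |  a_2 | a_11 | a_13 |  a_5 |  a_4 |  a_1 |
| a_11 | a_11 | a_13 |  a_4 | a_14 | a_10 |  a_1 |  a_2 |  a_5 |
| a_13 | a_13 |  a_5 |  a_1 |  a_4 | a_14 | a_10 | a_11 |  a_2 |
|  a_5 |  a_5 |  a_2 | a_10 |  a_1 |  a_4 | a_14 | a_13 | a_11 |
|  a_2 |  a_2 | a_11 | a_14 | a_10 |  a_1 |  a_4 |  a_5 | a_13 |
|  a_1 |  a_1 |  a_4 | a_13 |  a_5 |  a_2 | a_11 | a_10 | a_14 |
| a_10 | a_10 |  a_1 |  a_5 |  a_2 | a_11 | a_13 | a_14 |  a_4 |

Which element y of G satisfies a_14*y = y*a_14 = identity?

a_1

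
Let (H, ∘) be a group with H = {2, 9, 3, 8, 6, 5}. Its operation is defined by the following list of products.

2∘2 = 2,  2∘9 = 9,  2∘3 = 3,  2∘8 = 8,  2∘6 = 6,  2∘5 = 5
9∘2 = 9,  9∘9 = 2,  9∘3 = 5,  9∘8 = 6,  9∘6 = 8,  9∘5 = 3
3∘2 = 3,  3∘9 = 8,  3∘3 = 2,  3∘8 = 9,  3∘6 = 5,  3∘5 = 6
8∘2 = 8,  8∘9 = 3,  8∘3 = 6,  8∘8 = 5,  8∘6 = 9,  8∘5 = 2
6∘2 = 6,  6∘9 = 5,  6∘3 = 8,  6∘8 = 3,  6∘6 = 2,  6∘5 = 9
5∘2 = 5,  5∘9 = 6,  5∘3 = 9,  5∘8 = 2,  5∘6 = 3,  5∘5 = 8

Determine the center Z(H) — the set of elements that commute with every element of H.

An element z is central iff its row equals its column in the table.
For 5: 5 ∘ 3 = 9 ≠ 6 = 3 ∘ 5, so 5 ∉ Z.
Checking each element this way leaves Z(H) = {2}.
(Structurally, H here is isomorphic to the symmetric group S_3.)

{2}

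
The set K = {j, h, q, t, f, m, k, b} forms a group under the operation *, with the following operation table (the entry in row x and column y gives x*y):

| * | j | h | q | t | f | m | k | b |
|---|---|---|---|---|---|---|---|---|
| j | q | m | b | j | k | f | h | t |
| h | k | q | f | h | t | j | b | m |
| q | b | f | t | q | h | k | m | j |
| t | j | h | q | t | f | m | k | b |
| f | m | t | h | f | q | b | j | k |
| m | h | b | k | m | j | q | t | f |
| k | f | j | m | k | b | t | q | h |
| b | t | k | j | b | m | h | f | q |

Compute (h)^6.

q

h^1 = h
h^2 = h*h = q
h^3 = q*h = f
h^4 = f*h = t
h^5 = t*h = h
h^6 = h*h = q
(Structurally, K here is isomorphic to the quaternion group Q_8.)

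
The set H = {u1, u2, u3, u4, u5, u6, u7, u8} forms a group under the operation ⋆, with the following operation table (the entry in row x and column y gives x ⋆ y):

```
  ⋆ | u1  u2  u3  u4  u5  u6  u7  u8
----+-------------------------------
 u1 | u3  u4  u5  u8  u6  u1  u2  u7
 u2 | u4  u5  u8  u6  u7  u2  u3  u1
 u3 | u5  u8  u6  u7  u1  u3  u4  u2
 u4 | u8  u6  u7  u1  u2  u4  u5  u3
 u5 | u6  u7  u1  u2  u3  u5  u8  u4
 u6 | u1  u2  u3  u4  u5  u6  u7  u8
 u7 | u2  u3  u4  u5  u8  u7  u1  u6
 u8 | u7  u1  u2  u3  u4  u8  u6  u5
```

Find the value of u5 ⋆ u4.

u2

Read row u5, column u4: u5 ⋆ u4 = u2.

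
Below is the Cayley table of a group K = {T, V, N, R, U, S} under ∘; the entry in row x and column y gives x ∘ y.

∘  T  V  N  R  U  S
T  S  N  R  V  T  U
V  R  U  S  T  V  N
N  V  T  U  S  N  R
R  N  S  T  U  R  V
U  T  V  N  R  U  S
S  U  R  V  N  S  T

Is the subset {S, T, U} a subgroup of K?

Yes

{S, T, U} contains the identity U.
Checking products: every product of two elements of {S, T, U} (read from the table) lies in {S, T, U}, so the set is closed.
In a finite group, a nonempty closed subset is a subgroup. So {S, T, U} ≤ K.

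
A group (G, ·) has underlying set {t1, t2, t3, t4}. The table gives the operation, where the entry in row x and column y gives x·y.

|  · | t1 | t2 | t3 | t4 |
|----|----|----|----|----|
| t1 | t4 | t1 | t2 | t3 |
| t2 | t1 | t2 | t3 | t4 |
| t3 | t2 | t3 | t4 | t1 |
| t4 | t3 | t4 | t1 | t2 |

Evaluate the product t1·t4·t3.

t1·t4 = t3
t3·t3 = t4

t4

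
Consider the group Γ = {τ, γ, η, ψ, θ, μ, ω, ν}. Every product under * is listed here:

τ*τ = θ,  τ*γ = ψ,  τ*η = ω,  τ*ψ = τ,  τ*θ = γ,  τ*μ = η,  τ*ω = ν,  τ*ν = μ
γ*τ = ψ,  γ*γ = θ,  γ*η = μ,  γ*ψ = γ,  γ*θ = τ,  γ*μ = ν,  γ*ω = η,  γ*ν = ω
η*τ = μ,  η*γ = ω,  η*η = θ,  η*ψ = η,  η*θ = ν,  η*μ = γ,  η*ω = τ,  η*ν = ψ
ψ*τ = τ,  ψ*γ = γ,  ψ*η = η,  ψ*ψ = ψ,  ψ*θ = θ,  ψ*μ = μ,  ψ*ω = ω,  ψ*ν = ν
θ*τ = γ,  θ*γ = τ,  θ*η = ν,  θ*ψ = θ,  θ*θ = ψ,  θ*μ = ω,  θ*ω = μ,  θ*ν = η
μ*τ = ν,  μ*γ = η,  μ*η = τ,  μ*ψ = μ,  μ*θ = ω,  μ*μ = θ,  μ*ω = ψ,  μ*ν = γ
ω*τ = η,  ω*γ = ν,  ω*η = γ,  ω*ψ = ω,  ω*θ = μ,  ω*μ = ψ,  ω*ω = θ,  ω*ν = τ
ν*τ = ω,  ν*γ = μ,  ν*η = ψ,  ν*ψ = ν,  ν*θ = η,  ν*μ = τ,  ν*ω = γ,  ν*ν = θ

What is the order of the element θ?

2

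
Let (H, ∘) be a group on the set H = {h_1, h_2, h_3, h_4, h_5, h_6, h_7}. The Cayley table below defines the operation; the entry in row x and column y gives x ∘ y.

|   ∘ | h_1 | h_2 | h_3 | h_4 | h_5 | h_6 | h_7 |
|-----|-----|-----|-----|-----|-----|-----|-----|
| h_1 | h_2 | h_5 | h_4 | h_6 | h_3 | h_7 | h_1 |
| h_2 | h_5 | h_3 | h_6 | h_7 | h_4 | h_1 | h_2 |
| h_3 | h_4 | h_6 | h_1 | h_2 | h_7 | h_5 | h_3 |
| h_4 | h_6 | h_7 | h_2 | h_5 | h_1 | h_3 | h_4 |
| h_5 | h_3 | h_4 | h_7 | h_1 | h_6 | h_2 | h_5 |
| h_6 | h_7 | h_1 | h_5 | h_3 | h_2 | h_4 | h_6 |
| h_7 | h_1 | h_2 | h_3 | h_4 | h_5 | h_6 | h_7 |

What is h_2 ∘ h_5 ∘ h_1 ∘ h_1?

h_2 ∘ h_5 = h_4
h_4 ∘ h_1 = h_6
h_6 ∘ h_1 = h_7

h_7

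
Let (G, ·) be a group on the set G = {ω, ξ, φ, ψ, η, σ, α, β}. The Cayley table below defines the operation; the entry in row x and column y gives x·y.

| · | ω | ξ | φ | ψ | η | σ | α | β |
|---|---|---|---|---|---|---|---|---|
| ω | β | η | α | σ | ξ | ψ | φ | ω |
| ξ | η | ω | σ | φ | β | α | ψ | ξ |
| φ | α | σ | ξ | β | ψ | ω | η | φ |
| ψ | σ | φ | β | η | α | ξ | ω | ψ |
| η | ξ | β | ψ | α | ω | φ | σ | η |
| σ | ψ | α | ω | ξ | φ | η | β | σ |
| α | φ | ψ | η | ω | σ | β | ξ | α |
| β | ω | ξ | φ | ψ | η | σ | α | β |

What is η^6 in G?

η^1 = η
η^2 = η·η = ω
η^3 = ω·η = ξ
η^4 = ξ·η = β
η^5 = β·η = η
η^6 = η·η = ω

ω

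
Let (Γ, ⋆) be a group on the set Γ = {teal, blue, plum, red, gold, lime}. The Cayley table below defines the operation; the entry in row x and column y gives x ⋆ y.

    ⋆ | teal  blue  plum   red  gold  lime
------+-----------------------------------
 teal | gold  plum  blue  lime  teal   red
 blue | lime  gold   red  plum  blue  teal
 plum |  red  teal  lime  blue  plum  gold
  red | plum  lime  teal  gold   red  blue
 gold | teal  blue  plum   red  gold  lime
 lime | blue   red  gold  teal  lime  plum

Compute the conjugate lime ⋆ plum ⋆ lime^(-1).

The identity is gold. In row lime, the entry gold sits in column plum, so lime^(-1) = plum.
lime ⋆ plum = gold
gold ⋆ plum = plum

plum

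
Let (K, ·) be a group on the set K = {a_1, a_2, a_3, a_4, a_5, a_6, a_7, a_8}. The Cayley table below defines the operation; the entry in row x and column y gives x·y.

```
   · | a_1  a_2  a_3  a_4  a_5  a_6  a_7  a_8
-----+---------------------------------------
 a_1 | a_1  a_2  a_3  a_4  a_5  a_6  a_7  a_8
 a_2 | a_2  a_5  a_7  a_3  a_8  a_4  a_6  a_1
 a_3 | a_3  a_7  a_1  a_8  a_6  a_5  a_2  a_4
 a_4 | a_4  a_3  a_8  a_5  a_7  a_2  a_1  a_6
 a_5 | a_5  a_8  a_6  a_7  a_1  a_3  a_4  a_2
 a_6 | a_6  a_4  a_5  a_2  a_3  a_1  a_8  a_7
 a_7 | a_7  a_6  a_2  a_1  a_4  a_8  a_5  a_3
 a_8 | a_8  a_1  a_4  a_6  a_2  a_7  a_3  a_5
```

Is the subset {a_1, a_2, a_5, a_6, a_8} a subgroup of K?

a_5·a_6 = a_3, which is not in {a_1, a_2, a_5, a_6, a_8}.
The subset is not closed under ·, so it is not a subgroup.
(Structurally, K here is isomorphic to Z_2 x Z_4.)

No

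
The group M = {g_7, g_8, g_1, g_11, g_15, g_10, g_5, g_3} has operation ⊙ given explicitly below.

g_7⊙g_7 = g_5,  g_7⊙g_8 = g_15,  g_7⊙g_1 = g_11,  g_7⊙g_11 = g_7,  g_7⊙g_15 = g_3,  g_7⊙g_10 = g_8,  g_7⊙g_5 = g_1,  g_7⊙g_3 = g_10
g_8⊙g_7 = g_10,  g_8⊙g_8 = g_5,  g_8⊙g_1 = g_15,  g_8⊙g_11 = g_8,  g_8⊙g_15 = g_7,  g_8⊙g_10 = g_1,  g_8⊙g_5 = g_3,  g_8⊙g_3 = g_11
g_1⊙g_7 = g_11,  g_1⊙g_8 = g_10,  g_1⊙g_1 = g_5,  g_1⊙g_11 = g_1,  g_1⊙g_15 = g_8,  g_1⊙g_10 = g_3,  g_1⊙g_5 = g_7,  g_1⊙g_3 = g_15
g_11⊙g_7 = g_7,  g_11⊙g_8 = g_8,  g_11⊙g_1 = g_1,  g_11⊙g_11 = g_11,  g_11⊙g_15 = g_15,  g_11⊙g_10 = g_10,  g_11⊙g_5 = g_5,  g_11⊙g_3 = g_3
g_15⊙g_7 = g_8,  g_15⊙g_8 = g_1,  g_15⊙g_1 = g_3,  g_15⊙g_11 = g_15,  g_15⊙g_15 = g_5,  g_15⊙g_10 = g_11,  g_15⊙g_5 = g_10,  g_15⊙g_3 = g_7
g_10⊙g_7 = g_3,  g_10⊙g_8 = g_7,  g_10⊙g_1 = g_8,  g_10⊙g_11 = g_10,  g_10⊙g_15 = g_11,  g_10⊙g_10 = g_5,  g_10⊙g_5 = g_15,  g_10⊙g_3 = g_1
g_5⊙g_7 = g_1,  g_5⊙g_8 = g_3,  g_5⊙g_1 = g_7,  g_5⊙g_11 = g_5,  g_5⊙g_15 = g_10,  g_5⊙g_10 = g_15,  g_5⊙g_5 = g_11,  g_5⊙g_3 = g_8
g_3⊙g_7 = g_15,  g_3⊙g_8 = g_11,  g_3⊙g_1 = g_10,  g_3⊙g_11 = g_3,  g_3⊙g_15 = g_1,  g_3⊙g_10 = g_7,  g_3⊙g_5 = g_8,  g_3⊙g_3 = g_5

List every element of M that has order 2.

Identity is g_11. Compute the order of each non-identity element by repeated multiplication:
  g_7: g_7 → g_5 → g_1 → g_11  (order 4)
  g_8: g_8 → g_5 → g_3 → g_11  (order 4)
  g_1: g_1 → g_5 → g_7 → g_11  (order 4)
  g_15: g_15 → g_5 → g_10 → g_11  (order 4)
  g_10: g_10 → g_5 → g_15 → g_11  (order 4)
  g_5: g_5 → g_11  (order 2)
  g_3: g_3 → g_5 → g_8 → g_11  (order 4)
Elements of order 2: {g_5}.

{g_5}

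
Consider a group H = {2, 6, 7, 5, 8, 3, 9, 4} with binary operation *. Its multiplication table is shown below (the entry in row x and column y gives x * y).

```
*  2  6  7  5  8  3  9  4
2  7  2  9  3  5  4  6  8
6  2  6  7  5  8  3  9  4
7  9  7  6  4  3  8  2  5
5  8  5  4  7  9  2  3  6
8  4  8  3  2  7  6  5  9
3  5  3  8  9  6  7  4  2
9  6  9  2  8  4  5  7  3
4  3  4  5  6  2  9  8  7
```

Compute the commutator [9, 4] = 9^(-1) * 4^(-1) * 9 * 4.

7

Identity is 6; from the table 9^(-1) = 2 and 4^(-1) = 5.
2 * 5 = 3
3 * 9 = 4
4 * 4 = 7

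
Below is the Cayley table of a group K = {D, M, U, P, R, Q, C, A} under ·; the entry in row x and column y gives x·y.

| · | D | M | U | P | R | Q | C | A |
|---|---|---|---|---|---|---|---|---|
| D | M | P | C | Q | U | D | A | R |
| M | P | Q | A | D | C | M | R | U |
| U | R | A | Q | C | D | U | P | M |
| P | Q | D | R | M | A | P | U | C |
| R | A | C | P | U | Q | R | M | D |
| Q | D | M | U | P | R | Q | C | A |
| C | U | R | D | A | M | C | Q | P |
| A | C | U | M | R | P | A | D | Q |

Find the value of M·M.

Q

Read row M, column M: M·M = Q.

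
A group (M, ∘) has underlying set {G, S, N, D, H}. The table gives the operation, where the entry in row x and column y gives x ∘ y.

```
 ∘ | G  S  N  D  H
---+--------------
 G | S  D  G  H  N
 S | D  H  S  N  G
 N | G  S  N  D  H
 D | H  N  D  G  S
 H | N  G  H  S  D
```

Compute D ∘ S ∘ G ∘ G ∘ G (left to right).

D

D ∘ S = N
N ∘ G = G
G ∘ G = S
S ∘ G = D
(Structurally, M here is isomorphic to the cyclic group Z_5.)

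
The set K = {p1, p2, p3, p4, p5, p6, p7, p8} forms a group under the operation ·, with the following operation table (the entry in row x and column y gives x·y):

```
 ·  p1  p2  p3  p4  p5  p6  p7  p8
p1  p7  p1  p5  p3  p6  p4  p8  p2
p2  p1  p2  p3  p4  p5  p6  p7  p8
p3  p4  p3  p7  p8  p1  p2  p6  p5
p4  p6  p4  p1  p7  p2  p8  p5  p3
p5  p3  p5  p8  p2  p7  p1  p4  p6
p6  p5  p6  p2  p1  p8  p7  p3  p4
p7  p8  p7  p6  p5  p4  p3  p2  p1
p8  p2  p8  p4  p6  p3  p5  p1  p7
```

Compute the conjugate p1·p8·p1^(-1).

The identity is p2. In row p1, the entry p2 sits in column p8, so p1^(-1) = p8.
p1·p8 = p2
p2·p8 = p8

p8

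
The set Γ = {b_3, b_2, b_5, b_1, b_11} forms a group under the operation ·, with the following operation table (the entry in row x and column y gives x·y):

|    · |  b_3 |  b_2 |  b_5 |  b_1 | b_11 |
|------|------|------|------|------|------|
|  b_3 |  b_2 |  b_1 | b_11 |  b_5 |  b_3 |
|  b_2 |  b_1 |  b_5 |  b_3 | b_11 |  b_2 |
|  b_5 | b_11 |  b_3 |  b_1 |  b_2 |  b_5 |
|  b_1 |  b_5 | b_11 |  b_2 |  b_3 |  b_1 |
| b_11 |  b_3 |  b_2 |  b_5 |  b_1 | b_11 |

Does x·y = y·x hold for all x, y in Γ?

Check whether the table is symmetric across its main diagonal.
Every entry (row x, col y) equals the entry (row y, col x), so Γ is abelian.
(In fact Γ ≅ the cyclic group Z_5.)

Yes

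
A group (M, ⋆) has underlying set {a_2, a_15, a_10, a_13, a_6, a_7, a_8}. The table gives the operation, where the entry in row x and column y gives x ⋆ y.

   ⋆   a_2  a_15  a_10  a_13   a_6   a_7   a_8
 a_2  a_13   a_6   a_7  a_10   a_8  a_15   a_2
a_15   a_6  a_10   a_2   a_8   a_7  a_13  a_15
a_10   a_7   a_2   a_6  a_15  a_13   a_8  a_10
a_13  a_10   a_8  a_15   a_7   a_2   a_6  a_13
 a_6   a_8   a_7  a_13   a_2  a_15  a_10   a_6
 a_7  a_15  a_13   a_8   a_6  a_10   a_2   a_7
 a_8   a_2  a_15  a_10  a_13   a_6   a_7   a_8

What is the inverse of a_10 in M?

First locate the identity: row a_8 matches the header, so a_8 is the identity.
Scan row a_10 for a_8: a_10 ⋆ a_7 = a_8. Hence a_10^(-1) = a_7.

a_7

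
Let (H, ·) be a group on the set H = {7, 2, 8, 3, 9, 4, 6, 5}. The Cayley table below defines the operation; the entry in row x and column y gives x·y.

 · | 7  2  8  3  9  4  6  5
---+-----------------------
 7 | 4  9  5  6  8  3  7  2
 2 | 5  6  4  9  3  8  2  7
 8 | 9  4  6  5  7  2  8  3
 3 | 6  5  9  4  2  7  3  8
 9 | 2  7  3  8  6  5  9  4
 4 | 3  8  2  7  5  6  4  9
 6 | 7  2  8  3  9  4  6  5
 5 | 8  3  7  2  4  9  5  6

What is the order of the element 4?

2

The identity element is 6 (its row matches the header).
4^1 = 4
4^2 = 4·4 = 6
The first power of 4 equal to the identity is 4^2, so ord(4) = 2.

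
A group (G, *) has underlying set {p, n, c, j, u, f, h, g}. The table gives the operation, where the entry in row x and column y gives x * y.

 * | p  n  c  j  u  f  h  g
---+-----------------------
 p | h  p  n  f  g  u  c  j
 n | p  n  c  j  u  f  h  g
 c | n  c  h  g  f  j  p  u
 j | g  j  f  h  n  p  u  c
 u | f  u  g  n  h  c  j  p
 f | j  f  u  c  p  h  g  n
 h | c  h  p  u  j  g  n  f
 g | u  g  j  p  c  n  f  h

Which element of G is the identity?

n

The identity e satisfies e * x = x for all x, so its row in the table reproduces the column headers.
Row n reads: p, n, c, j, u, f, h, g — exactly the header order. So n is the identity.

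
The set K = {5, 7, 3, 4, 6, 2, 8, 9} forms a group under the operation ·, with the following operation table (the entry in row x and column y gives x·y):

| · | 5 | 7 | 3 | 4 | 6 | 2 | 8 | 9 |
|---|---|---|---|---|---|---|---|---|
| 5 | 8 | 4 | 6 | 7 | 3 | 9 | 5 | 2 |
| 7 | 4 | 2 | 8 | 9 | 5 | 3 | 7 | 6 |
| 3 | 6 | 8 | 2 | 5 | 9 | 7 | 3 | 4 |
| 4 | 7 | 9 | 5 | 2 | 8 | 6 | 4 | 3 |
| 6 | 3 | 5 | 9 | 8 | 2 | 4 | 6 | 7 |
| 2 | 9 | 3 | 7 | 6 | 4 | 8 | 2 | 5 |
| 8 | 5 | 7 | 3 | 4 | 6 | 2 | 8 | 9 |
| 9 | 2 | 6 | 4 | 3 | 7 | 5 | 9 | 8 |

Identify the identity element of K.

8

The identity e satisfies e·x = x for all x, so its row in the table reproduces the column headers.
Row 8 reads: 5, 7, 3, 4, 6, 2, 8, 9 — exactly the header order. So 8 is the identity.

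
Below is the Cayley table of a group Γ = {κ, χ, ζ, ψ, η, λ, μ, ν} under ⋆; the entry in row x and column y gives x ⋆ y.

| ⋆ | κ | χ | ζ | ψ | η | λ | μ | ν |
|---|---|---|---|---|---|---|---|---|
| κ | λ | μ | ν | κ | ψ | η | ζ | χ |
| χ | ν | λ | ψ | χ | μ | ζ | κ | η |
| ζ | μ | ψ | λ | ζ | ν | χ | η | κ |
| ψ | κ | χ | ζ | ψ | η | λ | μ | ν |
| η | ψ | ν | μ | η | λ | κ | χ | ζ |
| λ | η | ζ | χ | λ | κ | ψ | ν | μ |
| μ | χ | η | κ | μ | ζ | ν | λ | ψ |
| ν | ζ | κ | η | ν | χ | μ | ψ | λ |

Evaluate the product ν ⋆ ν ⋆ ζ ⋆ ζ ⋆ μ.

μ

ν ⋆ ν = λ
λ ⋆ ζ = χ
χ ⋆ ζ = ψ
ψ ⋆ μ = μ
(Structurally, Γ here is isomorphic to the quaternion group Q_8.)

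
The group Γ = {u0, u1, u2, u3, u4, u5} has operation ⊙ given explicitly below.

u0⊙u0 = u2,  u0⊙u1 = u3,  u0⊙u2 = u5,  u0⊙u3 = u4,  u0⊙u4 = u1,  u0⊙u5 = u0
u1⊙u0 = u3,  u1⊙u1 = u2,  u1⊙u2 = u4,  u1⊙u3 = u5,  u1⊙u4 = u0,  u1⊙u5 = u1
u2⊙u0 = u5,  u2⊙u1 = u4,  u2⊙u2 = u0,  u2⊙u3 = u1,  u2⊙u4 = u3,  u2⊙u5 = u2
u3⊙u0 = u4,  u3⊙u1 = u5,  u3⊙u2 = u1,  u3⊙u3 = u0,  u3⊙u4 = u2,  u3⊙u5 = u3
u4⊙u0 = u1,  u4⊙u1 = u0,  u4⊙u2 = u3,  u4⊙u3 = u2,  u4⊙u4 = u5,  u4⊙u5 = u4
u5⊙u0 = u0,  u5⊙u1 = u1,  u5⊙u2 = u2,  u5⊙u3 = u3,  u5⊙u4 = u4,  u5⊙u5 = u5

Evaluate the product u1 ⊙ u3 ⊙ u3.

u1 ⊙ u3 = u5
u5 ⊙ u3 = u3

u3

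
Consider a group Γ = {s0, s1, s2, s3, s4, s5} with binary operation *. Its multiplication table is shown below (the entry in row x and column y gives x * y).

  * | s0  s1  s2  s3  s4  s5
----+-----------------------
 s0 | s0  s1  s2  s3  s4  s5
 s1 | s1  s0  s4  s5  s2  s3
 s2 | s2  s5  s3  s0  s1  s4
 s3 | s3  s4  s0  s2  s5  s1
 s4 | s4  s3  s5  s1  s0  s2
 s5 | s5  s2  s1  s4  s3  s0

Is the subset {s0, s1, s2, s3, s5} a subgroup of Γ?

s2 * s5 = s4, which is not in {s0, s1, s2, s3, s5}.
The subset is not closed under *, so it is not a subgroup.

No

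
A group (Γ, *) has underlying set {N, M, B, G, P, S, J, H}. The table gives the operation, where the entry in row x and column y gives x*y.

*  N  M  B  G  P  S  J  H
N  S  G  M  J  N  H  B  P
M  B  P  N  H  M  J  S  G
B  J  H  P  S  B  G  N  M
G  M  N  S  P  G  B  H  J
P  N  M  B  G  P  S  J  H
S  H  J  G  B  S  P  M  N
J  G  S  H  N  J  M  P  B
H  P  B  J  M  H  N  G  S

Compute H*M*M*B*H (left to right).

H*M = B
B*M = H
H*B = J
J*H = B

B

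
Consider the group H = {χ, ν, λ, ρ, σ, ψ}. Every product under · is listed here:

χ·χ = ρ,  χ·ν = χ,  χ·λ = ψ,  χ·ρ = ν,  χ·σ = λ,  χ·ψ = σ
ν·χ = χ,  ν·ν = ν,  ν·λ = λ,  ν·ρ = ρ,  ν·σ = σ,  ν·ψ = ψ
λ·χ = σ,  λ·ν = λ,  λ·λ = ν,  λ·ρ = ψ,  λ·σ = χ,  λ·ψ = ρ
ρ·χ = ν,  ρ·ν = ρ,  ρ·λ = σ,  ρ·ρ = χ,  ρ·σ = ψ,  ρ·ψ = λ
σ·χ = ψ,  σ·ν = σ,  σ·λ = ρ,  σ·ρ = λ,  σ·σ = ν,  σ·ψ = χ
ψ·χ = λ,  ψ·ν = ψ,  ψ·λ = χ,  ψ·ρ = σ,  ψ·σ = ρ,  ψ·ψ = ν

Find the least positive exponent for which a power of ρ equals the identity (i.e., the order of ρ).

3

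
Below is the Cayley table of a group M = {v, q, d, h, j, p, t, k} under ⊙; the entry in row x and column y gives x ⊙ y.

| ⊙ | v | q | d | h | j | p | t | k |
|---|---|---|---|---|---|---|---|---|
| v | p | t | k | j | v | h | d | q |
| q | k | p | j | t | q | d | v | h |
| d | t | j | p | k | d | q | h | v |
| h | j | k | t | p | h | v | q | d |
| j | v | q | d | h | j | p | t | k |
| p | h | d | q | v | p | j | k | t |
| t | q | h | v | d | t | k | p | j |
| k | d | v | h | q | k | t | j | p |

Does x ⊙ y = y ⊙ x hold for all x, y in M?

No

d ⊙ v = t but v ⊙ d = k.
Since d and v do not commute, M is not abelian.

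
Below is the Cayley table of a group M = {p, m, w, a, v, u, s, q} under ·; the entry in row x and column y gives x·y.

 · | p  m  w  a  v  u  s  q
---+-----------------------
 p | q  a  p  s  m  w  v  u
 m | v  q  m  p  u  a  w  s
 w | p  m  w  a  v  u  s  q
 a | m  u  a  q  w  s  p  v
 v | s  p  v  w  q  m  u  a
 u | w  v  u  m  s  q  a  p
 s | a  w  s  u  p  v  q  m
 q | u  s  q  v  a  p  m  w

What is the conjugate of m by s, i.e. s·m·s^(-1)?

m

The identity is w. In row s, the entry w sits in column m, so s^(-1) = m.
s·m = w
w·m = m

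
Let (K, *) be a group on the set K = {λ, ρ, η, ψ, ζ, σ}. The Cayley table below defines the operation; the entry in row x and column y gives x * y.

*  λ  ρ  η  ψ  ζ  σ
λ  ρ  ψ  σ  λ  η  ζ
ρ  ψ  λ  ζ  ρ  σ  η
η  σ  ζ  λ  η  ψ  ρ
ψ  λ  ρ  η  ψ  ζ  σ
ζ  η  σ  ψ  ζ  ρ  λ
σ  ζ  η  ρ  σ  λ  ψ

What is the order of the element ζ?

The identity element is ψ (its row matches the header).
ζ^1 = ζ
ζ^2 = ζ * ζ = ρ
ζ^3 = ρ * ζ = σ
ζ^4 = σ * ζ = λ
ζ^5 = λ * ζ = η
ζ^6 = η * ζ = ψ
The first power of ζ equal to the identity is ζ^6, so ord(ζ) = 6.

6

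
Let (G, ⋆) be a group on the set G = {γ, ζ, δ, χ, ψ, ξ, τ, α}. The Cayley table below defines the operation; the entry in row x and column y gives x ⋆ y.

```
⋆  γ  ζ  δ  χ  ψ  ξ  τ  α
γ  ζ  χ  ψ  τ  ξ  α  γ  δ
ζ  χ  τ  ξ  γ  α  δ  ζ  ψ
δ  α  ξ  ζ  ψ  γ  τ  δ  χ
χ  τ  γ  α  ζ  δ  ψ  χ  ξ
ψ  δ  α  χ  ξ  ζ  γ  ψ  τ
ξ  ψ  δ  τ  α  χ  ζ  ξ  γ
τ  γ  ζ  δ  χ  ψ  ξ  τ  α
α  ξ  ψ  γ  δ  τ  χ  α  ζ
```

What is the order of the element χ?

4

The identity element is τ (its row matches the header).
χ^1 = χ
χ^2 = χ ⋆ χ = ζ
χ^3 = ζ ⋆ χ = γ
χ^4 = γ ⋆ χ = τ
The first power of χ equal to the identity is χ^4, so ord(χ) = 4.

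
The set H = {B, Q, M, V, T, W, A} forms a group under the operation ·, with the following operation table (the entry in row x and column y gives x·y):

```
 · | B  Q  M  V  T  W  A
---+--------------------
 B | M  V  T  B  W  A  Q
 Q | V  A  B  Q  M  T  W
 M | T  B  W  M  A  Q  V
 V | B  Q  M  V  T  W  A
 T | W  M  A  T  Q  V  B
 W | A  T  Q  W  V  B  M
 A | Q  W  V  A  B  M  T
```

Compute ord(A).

The identity element is V (its row matches the header).
A^1 = A
A^2 = A·A = T
A^3 = T·A = B
A^4 = B·A = Q
A^5 = Q·A = W
A^6 = W·A = M
A^7 = M·A = V
The first power of A equal to the identity is A^7, so ord(A) = 7.

7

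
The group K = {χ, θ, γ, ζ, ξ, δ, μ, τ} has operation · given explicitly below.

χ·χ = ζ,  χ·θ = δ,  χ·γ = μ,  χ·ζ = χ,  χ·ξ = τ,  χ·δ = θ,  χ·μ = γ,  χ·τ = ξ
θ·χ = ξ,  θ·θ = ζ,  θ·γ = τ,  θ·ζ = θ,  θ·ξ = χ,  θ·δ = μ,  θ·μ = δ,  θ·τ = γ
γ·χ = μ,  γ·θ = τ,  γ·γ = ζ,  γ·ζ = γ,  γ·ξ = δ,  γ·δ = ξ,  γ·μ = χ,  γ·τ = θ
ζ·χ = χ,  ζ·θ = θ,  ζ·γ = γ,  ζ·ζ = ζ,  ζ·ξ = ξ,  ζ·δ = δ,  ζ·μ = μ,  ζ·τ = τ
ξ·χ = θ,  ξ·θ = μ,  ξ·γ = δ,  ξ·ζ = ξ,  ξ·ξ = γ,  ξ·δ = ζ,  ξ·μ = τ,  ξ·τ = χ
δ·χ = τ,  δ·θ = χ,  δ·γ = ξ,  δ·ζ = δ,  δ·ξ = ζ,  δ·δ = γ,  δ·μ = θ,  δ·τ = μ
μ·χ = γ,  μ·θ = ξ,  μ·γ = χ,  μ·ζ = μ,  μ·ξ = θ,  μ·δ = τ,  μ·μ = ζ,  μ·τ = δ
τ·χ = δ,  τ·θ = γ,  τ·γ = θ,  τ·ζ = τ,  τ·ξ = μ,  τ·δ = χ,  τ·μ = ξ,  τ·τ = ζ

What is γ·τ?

Read row γ, column τ: γ·τ = θ.

θ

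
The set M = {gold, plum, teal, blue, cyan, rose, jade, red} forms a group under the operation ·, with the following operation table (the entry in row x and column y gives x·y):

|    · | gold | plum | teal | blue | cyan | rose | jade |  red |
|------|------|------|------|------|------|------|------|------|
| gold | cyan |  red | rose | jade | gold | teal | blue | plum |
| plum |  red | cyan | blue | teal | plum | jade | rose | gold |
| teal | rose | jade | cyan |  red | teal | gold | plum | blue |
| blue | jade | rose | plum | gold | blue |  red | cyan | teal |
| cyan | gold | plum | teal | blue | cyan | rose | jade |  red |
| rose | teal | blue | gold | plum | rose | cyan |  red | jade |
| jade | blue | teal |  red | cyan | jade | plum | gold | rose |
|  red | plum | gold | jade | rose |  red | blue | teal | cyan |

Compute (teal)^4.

cyan

teal^1 = teal
teal^2 = teal·teal = cyan
teal^3 = cyan·teal = teal
teal^4 = teal·teal = cyan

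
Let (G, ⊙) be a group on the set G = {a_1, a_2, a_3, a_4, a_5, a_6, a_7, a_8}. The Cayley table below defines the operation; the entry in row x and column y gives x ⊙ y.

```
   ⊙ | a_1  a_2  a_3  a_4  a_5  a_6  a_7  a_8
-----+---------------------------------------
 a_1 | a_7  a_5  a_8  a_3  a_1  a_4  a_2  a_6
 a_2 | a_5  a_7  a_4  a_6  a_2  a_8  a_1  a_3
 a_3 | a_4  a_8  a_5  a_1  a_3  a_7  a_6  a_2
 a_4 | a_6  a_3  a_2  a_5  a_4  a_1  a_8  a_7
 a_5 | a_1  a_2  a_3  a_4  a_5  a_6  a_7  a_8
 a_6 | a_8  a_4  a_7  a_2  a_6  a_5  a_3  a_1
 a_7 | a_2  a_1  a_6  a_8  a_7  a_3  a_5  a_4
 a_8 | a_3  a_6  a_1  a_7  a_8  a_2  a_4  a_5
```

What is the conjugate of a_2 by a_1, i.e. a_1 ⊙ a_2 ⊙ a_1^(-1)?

The identity is a_5. In row a_1, the entry a_5 sits in column a_2, so a_1^(-1) = a_2.
a_1 ⊙ a_2 = a_5
a_5 ⊙ a_2 = a_2

a_2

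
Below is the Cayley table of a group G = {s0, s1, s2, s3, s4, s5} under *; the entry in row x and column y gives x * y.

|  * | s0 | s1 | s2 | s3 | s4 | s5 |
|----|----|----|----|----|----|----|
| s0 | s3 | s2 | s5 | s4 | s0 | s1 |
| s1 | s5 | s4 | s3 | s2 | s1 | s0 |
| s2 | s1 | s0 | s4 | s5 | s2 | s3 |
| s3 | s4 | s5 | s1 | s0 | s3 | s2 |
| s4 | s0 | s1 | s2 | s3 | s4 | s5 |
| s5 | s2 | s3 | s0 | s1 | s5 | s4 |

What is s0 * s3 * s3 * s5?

s2

s0 * s3 = s4
s4 * s3 = s3
s3 * s5 = s2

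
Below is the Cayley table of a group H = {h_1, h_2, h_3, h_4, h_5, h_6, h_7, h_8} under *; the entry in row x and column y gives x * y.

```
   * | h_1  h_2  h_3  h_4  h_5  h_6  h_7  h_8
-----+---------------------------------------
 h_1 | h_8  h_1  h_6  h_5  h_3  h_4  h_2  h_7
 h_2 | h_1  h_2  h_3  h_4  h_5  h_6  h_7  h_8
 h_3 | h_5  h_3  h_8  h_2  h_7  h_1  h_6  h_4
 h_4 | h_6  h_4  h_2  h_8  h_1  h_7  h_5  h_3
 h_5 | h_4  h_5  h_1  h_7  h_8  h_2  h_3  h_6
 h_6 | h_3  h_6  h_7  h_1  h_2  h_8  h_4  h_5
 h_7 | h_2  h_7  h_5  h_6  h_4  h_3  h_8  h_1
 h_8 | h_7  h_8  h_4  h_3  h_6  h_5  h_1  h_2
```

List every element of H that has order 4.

{h_1, h_3, h_4, h_5, h_6, h_7}

Identity is h_2. Compute the order of each non-identity element by repeated multiplication:
  h_1: h_1 → h_8 → h_7 → h_2  (order 4)
  h_3: h_3 → h_8 → h_4 → h_2  (order 4)
  h_4: h_4 → h_8 → h_3 → h_2  (order 4)
  h_5: h_5 → h_8 → h_6 → h_2  (order 4)
  h_6: h_6 → h_8 → h_5 → h_2  (order 4)
  h_7: h_7 → h_8 → h_1 → h_2  (order 4)
  h_8: h_8 → h_2  (order 2)
Elements of order 4: {h_1, h_3, h_4, h_5, h_6, h_7}.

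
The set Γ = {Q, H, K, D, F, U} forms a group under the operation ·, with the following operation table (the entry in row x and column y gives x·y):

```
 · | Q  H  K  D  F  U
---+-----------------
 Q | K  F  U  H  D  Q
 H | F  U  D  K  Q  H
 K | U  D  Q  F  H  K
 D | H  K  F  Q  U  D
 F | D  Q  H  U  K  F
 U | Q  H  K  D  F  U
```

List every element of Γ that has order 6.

{D, F}

Identity is U. Compute the order of each non-identity element by repeated multiplication:
  Q: Q → K → U  (order 3)
  H: H → U  (order 2)
  K: K → Q → U  (order 3)
  D: D → Q → H → K → F → U  (order 6)
  F: F → K → H → Q → D → U  (order 6)
Elements of order 6: {D, F}.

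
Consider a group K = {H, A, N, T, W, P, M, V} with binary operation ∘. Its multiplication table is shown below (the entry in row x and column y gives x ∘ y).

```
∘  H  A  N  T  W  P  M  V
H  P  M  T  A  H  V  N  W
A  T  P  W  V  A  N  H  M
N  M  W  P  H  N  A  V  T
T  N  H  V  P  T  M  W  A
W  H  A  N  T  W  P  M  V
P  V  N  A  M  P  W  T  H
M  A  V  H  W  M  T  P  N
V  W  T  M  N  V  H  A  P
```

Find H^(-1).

First locate the identity: row W matches the header, so W is the identity.
Scan row H for W: H ∘ V = W. Hence H^(-1) = V.
(Structurally, K here is isomorphic to the quaternion group Q_8.)

V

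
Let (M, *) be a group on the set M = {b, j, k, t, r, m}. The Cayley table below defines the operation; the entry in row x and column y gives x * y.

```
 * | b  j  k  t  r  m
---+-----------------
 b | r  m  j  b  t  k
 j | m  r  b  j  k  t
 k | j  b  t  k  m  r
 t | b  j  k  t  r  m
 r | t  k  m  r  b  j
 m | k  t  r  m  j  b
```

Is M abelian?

Check whether the table is symmetric across its main diagonal.
Every entry (row x, col y) equals the entry (row y, col x), so M is abelian.
(In fact M ≅ the cyclic group Z_6.)

Yes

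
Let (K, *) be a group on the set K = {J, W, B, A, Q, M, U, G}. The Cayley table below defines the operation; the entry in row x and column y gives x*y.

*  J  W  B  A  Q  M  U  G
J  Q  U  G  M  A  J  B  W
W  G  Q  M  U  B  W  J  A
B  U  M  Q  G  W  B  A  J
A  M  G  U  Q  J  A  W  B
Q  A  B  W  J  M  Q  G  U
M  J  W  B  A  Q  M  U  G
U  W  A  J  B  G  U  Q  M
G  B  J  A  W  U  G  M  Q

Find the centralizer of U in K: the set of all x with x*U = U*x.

Compare row U with column U entry by entry.
Q*U = G = U*Q, so Q commutes with U.
W*U = J but U*W = A, so W does not.
Collecting the elements that commute with U: C(U) = {G, M, Q, U}.

{G, M, Q, U}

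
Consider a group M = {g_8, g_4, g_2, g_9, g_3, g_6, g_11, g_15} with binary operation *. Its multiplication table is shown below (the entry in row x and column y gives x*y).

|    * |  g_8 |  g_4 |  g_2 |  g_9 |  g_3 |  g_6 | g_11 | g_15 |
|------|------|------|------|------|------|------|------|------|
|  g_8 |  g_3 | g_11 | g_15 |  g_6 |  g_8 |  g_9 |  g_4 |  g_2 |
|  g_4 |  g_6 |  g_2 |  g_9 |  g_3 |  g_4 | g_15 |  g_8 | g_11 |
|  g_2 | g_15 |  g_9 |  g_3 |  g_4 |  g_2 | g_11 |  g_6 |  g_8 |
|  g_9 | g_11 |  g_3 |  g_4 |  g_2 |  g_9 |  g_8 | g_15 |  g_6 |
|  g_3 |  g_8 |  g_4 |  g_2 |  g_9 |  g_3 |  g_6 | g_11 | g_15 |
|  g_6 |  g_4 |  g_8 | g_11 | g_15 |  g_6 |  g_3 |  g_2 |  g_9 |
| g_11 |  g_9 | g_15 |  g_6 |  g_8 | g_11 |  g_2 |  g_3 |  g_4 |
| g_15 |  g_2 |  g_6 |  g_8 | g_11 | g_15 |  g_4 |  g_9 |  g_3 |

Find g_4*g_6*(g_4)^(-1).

g_11

The identity is g_3. In row g_4, the entry g_3 sits in column g_9, so g_4^(-1) = g_9.
g_4*g_6 = g_15
g_15*g_9 = g_11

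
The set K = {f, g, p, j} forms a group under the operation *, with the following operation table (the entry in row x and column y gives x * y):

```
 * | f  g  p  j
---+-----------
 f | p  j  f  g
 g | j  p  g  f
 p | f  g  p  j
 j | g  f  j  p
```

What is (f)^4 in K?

f^1 = f
f^2 = f * f = p
f^3 = p * f = f
f^4 = f * f = p

p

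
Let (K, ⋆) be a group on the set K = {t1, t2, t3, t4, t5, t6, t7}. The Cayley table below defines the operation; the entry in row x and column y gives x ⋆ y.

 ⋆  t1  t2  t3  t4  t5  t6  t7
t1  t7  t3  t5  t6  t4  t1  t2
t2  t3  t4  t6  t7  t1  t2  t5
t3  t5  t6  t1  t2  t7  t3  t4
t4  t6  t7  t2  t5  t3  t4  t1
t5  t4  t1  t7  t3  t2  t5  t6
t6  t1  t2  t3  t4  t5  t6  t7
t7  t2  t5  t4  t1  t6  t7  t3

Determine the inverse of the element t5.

First locate the identity: row t6 matches the header, so t6 is the identity.
Scan row t5 for t6: t5 ⋆ t7 = t6. Hence t5^(-1) = t7.

t7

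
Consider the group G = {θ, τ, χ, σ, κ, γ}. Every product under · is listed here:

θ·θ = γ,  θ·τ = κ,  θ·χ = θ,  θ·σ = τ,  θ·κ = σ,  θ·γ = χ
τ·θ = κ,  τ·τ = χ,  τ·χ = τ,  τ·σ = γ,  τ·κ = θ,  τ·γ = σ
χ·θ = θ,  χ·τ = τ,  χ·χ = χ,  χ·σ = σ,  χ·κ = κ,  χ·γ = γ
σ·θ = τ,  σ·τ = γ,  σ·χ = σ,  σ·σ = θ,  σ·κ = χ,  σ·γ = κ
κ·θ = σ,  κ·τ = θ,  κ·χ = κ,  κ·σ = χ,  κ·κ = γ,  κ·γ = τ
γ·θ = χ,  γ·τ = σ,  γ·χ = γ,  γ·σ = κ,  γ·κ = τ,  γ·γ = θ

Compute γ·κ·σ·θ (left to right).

χ

γ·κ = τ
τ·σ = γ
γ·θ = χ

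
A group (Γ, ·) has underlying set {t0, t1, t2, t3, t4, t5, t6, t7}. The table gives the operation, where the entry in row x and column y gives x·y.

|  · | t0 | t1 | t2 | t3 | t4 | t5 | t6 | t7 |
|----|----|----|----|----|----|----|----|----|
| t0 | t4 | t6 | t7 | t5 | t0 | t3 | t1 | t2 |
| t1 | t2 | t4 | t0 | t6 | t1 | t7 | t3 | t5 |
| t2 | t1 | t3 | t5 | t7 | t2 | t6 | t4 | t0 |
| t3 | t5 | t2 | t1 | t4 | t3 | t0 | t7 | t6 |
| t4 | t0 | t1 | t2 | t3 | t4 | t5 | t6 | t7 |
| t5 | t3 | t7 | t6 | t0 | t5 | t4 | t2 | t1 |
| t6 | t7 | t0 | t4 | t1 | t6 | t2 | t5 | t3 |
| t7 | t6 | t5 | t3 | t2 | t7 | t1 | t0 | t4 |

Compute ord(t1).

The identity element is t4 (its row matches the header).
t1^1 = t1
t1^2 = t1·t1 = t4
The first power of t1 equal to the identity is t1^2, so ord(t1) = 2.

2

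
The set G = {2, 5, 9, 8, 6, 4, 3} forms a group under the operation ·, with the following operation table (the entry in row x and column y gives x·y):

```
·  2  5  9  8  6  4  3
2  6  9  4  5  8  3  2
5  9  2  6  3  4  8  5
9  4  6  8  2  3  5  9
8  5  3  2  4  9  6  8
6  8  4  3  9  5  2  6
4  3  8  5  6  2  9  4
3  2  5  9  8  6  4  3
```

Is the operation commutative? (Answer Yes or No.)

Check whether the table is symmetric across its main diagonal.
Every entry (row x, col y) equals the entry (row y, col x), so G is abelian.

Yes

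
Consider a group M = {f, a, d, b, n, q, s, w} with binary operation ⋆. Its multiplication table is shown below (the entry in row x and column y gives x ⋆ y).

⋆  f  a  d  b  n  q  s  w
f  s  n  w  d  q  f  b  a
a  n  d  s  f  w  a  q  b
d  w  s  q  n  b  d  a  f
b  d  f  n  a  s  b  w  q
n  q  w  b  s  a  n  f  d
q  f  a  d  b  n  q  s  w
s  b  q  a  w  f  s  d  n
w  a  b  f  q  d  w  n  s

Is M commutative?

Yes

Check whether the table is symmetric across its main diagonal.
Every entry (row x, col y) equals the entry (row y, col x), so M is abelian.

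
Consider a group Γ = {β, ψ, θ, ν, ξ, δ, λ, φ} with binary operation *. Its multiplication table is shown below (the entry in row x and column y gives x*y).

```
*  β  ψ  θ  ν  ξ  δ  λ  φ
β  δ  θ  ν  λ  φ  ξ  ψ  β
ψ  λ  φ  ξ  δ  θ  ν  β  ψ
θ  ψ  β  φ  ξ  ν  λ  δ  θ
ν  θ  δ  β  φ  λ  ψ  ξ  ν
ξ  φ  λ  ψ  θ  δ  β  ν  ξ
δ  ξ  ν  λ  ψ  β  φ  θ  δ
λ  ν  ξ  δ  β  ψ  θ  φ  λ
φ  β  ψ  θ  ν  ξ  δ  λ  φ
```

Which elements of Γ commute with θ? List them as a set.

Compare row θ with column θ entry by entry.
δ*θ = λ = θ*δ, so δ commutes with θ.
ξ*θ = ψ but θ*ξ = ν, so ξ does not.
Collecting the elements that commute with θ: C(θ) = {δ, θ, λ, φ}.

{δ, θ, λ, φ}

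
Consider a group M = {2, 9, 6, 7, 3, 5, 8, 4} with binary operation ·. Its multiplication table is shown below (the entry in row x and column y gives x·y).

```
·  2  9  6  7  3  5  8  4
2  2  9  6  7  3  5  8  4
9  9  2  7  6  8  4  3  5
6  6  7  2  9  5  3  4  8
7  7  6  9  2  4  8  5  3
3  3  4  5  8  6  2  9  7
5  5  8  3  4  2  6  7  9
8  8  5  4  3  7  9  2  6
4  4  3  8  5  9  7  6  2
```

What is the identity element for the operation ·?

The identity e satisfies e·x = x for all x, so its row in the table reproduces the column headers.
Row 2 reads: 2, 9, 6, 7, 3, 5, 8, 4 — exactly the header order. So 2 is the identity.
(Structurally, M here is isomorphic to the dihedral group D_4.)

2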